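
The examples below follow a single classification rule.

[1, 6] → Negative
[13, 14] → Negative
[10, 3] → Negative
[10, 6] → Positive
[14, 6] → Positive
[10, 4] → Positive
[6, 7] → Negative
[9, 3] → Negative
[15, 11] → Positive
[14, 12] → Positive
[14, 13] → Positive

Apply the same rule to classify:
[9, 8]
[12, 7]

'Positive' ⟺ first > second AND sum ≥ 14.

Positive, Positive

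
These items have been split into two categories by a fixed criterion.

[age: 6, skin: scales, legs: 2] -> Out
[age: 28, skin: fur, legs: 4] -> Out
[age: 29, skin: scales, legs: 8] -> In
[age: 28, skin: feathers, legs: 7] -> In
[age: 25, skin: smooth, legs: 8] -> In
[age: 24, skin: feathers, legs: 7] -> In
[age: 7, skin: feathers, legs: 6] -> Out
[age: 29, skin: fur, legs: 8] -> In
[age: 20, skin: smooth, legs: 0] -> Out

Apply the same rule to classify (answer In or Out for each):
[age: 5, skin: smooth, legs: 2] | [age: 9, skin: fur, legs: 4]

Rule: legs ≥ 7. This holds for each 'In' example and fails for each 'Out' one.
[age: 5, skin: smooth, legs: 2] — legs = 2, hence Out.
[age: 9, skin: fur, legs: 4] — legs = 4, hence Out.

Out, Out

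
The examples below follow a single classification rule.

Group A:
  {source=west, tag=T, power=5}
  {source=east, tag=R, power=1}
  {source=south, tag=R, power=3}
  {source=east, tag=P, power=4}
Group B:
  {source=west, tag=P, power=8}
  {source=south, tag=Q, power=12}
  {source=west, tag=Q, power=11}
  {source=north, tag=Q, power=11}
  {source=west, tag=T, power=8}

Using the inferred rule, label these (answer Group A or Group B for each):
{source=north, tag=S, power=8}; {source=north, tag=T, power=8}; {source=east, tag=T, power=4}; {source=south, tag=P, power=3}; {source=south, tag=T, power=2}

Group B, Group B, Group A, Group A, Group A

'Group A' ⟺ power ≤ 5.
{source=north, tag=S, power=8} — power = 8, hence Group B.
{source=north, tag=T, power=8} — power = 8, hence Group B.
{source=east, tag=T, power=4} — power = 4, hence Group A.
{source=south, tag=P, power=3} — power = 3, hence Group A.
{source=south, tag=T, power=2} — power = 2, hence Group A.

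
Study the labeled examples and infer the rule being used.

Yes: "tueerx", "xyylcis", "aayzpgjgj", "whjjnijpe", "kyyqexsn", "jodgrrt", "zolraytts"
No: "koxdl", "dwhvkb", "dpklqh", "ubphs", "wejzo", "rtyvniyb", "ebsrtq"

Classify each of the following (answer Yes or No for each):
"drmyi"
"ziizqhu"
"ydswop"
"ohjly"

All 'Yes' examples share one property — has a double letter — and every 'No' example lacks it.
No: "drmyi", since no doubled letter. Yes: "ziizqhu", since 'ii' doubled. No: "ydswop", since no doubled letter. No: "ohjly", since no doubled letter.

No, Yes, No, No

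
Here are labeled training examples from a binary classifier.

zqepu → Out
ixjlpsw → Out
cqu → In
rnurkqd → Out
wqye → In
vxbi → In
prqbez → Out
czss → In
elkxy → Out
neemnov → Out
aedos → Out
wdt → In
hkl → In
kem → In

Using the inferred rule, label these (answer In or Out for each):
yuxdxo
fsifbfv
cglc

The distinguishing property — length ≤ 4 — holds for all the 'In' cases and none of the 'Out' cases.
yuxdxo: Out (length 6). fsifbfv: Out (length 7). cglc: In (length 4).

Out, Out, In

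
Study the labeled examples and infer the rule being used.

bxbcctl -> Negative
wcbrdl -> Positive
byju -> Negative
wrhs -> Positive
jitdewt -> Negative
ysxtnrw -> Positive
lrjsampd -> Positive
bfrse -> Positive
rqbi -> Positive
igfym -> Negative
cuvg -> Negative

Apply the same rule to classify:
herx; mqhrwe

All 'Positive' examples share one property — contains 'r' — and every 'Negative' example lacks it.
herx: has 'r' — matches, so Positive. mqhrwe: has 'r' — matches, so Positive.

Positive, Positive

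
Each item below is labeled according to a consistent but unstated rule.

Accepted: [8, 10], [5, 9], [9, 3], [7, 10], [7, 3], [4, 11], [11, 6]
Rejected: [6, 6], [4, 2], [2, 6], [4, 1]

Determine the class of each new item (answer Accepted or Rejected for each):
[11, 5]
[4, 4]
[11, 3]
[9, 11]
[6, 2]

Accepted, Rejected, Accepted, Accepted, Rejected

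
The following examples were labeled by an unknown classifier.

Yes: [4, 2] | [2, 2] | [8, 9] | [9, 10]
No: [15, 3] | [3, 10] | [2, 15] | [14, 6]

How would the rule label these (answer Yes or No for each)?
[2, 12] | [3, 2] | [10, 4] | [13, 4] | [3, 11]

No, Yes, No, No, No

One predicate separates the groups cleanly: |first − second| ≤ 2.
[2, 12]: No (|2−12| = 10).
[3, 2]: Yes (|3−2| = 1).
[10, 4]: No (|10−4| = 6).
[13, 4]: No (|13−4| = 9).
[3, 11]: No (|3−11| = 8).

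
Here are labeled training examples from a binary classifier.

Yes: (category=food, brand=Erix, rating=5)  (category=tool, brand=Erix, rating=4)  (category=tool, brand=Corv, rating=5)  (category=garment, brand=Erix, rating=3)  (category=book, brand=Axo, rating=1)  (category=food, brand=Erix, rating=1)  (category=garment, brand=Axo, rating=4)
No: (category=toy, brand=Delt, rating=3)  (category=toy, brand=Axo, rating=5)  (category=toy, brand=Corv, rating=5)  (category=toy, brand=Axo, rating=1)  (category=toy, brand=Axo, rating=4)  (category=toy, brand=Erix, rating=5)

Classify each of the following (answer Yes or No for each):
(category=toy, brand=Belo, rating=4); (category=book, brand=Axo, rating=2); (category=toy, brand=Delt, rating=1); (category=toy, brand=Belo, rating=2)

No, Yes, No, No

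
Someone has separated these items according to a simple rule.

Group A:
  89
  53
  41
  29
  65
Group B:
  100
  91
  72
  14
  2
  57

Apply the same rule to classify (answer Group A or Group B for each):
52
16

Group B, Group B

'Group A' ⟺ ≡ 5 (mod 6).
52: 52 mod 6 = 4 — does not fit, so Group B.
16: 16 mod 6 = 4 — does not fit, so Group B.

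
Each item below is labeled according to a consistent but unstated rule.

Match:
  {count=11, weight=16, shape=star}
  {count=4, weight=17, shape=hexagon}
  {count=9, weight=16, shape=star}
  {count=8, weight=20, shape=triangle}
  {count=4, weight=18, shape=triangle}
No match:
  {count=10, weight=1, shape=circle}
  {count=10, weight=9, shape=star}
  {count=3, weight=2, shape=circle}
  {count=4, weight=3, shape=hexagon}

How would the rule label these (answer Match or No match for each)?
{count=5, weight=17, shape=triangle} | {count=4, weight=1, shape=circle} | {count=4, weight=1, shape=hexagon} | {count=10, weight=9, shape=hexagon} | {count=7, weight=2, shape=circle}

Match, No match, No match, No match, No match

The pattern is that an item is 'Match' exactly when: weight ≥ 16.
{count=5, weight=17, shape=triangle} → weight = 17 → Match. {count=4, weight=1, shape=circle} → weight = 1 → No match. {count=4, weight=1, shape=hexagon} → weight = 1 → No match. {count=10, weight=9, shape=hexagon} → weight = 9 → No match. {count=7, weight=2, shape=circle} → weight = 2 → No match.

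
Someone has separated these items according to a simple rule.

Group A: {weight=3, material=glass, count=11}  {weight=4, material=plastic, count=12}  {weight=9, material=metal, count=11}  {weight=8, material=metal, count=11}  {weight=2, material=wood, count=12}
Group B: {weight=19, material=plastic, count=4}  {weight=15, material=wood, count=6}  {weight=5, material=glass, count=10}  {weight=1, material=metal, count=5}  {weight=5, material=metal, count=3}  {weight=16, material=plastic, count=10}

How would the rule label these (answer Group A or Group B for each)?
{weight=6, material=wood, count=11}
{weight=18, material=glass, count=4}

Group A, Group B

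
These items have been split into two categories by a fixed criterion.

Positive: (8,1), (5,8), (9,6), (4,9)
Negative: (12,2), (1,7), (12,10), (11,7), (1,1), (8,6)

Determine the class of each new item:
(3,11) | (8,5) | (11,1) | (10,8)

'Positive' ⟺ sum is odd.
(3,11): 3+11 = 14 — lacks this property, so Negative. (8,5): 8+5 = 13 — satisfies this, so Positive. (11,1): 11+1 = 12 — lacks this property, so Negative. (10,8): 10+8 = 18 — lacks this property, so Negative.

Negative, Positive, Negative, Negative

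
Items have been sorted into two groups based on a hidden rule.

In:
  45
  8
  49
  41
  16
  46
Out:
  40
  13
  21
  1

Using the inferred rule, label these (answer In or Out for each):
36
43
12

In, In, Out

The simplest hypothesis consistent with all the labels is: digit sum ≥ 5.
36: digit sum 3+6 = 9 — qualifies, so In. 43: digit sum 4+3 = 7 — qualifies, so In. 12: digit sum 1+2 = 3 — doesn't qualify, so Out.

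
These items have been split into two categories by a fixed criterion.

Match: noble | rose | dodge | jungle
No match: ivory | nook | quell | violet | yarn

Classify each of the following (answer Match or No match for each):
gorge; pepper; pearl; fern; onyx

Match, No match, No match, No match, No match

'Match' ⟺ ends with 'e'.
gorge: ends with 'e' — has this property, so Match. pepper: ends with 'r' — lacks this property, so No match. pearl: ends with 'l' — lacks this property, so No match. fern: ends with 'n' — lacks this property, so No match. onyx: ends with 'x' — lacks this property, so No match.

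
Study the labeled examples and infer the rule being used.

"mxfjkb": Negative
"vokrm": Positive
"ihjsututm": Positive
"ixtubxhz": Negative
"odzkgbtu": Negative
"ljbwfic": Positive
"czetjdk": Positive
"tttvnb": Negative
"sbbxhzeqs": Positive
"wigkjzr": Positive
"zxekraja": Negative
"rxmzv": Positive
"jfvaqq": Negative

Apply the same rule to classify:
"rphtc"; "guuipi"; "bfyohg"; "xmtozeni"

Positive, Negative, Negative, Negative

The classifier is using: odd length.
"rphtc": Positive (length 5). "guuipi": Negative (length 6). "bfyohg": Negative (length 6). "xmtozeni": Negative (length 8).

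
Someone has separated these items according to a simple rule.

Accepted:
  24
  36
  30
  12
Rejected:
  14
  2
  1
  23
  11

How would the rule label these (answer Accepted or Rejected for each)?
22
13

Rejected, Rejected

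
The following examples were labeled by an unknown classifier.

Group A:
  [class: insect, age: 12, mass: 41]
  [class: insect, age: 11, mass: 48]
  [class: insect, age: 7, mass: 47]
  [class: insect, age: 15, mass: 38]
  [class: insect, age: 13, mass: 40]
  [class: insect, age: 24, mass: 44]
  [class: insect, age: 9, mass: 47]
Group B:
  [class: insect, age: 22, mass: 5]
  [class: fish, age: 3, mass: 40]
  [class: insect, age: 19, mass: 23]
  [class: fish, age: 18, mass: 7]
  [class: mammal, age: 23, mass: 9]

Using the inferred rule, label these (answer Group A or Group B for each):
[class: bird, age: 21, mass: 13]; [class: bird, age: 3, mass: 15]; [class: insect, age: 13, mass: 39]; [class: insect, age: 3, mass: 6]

The simplest hypothesis consistent with all the labels is: class is insect AND mass ≥ 38.
[class: bird, age: 21, mass: 13]: class is bird, mass = 13, fails this test → Group B.
[class: bird, age: 3, mass: 15]: class is bird, mass = 15, fails this test → Group B.
[class: insect, age: 13, mass: 39]: class is insect, mass = 39, qualifies → Group A.
[class: insect, age: 3, mass: 6]: class is insect, mass = 6, fails this test → Group B.

Group B, Group B, Group A, Group B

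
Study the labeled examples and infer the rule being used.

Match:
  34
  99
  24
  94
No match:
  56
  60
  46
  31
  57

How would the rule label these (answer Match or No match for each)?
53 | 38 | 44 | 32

No match, No match, Match, No match

The classifier is using: ≡ 4 (mod 5).
53: 53 mod 5 = 3, fails this test → No match.
38: 38 mod 5 = 3, fails this test → No match.
44: 44 mod 5 = 4, matches → Match.
32: 32 mod 5 = 2, fails this test → No match.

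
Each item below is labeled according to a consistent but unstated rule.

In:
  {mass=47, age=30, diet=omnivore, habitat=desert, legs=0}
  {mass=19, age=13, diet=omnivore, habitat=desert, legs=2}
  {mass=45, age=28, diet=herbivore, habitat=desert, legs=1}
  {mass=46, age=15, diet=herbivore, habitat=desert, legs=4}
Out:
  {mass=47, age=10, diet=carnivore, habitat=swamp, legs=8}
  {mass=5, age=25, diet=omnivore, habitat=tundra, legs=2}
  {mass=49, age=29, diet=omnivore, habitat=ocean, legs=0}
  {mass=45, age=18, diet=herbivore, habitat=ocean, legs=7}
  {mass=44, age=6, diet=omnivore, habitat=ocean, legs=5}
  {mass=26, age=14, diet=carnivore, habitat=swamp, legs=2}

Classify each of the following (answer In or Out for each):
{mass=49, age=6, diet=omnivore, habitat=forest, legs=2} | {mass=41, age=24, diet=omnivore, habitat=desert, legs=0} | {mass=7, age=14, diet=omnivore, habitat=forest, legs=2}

The classifier is using: habitat is desert.

Out, In, Out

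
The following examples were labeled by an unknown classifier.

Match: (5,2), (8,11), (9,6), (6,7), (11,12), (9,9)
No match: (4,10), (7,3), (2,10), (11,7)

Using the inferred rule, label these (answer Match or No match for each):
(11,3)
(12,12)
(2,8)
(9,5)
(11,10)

One predicate separates the groups cleanly: |first − second| ≤ 3.
(11,3) → |11−3| = 8 → No match.
(12,12) → |12−12| = 0 → Match.
(2,8) → |2−8| = 6 → No match.
(9,5) → |9−5| = 4 → No match.
(11,10) → |11−10| = 1 → Match.

No match, Match, No match, No match, Match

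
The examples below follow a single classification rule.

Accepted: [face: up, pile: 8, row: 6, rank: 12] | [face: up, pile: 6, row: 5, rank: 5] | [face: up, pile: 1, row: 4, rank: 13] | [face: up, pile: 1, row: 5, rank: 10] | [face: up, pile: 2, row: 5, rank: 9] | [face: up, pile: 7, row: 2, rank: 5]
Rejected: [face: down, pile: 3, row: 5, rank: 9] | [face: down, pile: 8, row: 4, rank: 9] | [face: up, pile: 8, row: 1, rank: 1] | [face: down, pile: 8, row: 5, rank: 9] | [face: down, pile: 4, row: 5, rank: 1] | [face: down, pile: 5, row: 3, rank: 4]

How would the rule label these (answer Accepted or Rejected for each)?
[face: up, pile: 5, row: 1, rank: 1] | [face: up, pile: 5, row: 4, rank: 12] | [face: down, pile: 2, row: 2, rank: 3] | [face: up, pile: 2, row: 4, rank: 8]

Rejected, Accepted, Rejected, Accepted

All 'Accepted' examples share one property — face is up AND row ≥ 2 — and every 'Rejected' example lacks it.
Rejected: [face: up, pile: 5, row: 1, rank: 1], since face is up, row = 1.
Accepted: [face: up, pile: 5, row: 4, rank: 12], since face is up, row = 4.
Rejected: [face: down, pile: 2, row: 2, rank: 3], since face is down, row = 2.
Accepted: [face: up, pile: 2, row: 4, rank: 8], since face is up, row = 4.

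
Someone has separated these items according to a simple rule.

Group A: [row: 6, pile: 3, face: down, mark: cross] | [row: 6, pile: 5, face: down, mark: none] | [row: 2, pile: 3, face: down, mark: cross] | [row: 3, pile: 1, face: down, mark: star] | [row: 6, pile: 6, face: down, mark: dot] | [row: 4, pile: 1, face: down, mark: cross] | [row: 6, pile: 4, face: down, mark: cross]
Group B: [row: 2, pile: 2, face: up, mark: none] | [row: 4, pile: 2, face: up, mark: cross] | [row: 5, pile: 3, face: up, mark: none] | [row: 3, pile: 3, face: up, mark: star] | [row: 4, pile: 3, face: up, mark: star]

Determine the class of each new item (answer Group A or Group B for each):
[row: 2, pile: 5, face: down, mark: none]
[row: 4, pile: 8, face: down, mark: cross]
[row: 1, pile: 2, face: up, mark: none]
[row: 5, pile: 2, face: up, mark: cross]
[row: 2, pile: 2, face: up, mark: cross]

Group A, Group A, Group B, Group B, Group B

'Group A' ⟺ face is down.
Group A: [row: 2, pile: 5, face: down, mark: none], since face is down.
Group A: [row: 4, pile: 8, face: down, mark: cross], since face is down.
Group B: [row: 1, pile: 2, face: up, mark: none], since face is up.
Group B: [row: 5, pile: 2, face: up, mark: cross], since face is up.
Group B: [row: 2, pile: 2, face: up, mark: cross], since face is up.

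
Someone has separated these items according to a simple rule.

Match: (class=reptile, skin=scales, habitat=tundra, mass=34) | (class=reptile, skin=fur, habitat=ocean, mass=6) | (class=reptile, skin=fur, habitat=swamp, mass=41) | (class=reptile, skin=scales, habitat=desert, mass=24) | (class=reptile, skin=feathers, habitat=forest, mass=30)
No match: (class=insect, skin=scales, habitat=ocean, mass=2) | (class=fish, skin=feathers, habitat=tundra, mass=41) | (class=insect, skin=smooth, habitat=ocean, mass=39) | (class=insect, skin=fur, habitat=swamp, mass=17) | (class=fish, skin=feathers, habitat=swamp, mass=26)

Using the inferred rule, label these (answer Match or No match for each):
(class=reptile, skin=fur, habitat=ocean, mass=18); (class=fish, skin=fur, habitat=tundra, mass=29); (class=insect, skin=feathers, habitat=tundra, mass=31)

Match, No match, No match

Checking candidate rules against both groups, what survives is: class is reptile.
(class=reptile, skin=fur, habitat=ocean, mass=18): class is reptile, fits → Match.
(class=fish, skin=fur, habitat=tundra, mass=29): class is fish, fails this test → No match.
(class=insect, skin=feathers, habitat=tundra, mass=31): class is insect, fails this test → No match.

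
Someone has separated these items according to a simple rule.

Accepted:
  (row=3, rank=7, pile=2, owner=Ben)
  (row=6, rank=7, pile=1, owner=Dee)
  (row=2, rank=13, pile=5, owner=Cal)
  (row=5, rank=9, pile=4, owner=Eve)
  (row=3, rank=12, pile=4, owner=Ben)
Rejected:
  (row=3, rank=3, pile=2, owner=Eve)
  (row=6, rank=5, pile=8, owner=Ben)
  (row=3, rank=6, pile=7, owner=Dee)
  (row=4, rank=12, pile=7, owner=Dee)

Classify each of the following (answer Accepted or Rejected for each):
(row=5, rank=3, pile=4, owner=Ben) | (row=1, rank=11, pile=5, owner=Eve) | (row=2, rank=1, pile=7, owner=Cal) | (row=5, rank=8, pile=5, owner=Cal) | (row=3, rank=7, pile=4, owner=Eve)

Rejected, Accepted, Rejected, Accepted, Accepted

The pattern is that an item is 'Accepted' exactly when: rank ≥ 5 AND pile ≤ 5.
(row=5, rank=3, pile=4, owner=Ben) → rank = 3, pile = 4 → Rejected. (row=1, rank=11, pile=5, owner=Eve) → rank = 11, pile = 5 → Accepted. (row=2, rank=1, pile=7, owner=Cal) → rank = 1, pile = 7 → Rejected. (row=5, rank=8, pile=5, owner=Cal) → rank = 8, pile = 5 → Accepted. (row=3, rank=7, pile=4, owner=Eve) → rank = 7, pile = 4 → Accepted.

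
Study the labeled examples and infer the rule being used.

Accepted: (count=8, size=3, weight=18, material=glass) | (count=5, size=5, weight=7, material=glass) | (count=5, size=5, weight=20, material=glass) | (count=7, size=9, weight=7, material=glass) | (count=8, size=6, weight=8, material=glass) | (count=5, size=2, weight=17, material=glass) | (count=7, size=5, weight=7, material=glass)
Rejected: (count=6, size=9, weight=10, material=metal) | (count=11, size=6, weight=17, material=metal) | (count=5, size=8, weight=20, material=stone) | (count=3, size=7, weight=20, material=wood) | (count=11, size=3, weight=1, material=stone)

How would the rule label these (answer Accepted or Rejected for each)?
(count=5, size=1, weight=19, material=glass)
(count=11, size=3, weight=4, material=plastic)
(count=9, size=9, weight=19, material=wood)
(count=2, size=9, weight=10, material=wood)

Accepted, Rejected, Rejected, Rejected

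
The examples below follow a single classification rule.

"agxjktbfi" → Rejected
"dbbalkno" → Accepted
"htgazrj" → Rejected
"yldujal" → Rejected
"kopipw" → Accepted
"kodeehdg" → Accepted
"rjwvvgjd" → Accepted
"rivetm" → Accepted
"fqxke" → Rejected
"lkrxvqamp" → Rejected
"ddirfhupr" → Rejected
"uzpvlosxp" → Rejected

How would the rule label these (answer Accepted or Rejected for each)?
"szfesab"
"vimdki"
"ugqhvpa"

Rejected, Accepted, Rejected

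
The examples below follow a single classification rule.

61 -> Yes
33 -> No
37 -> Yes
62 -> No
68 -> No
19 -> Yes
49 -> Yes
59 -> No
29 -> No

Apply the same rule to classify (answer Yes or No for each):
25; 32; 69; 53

Yes, No, No, No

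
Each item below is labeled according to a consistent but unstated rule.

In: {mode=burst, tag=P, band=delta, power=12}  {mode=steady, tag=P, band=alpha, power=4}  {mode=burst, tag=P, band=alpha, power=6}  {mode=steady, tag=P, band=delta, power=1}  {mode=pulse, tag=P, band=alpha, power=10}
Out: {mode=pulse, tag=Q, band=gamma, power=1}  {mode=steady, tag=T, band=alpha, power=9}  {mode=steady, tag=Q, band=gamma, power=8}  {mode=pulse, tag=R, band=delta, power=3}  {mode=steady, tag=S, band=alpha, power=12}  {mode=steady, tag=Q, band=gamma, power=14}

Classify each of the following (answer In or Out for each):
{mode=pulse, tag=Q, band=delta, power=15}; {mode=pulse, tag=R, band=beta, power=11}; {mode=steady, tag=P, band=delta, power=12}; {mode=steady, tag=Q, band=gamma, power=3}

The rule appears to be: tag is P.

Out, Out, In, Out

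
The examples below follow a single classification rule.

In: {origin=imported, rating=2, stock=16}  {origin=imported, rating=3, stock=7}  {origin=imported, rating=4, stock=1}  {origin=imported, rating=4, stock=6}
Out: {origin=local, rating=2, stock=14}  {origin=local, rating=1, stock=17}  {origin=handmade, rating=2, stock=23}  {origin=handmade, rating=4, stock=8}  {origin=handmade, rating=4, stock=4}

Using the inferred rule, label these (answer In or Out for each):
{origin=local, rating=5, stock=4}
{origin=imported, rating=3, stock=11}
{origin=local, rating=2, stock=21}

Rule: origin is imported. This holds for each 'In' example and fails for each 'Out' one.
{origin=local, rating=5, stock=4}: origin is local — fails this test, so Out.
{origin=imported, rating=3, stock=11}: origin is imported — qualifies, so In.
{origin=local, rating=2, stock=21}: origin is local — fails this test, so Out.

Out, In, Out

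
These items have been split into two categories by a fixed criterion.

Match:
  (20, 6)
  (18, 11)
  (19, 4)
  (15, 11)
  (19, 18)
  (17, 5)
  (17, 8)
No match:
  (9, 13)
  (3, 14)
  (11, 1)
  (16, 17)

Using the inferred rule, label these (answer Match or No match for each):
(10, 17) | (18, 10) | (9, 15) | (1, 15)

Every 'Match' example satisfies: first > second AND sum ≥ 17. None of the 'No match' examples do.
(10, 17): 10 < 17, 10+17 = 27, does not pass → No match. (18, 10): 18 > 10, 18+10 = 28, checks out → Match. (9, 15): 9 < 15, 9+15 = 24, does not pass → No match. (1, 15): 1 < 15, 1+15 = 16, does not pass → No match.

No match, Match, No match, No match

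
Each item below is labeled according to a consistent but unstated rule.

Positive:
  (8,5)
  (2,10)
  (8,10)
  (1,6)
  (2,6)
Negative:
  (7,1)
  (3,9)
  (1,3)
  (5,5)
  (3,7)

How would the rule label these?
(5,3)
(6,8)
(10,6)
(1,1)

All 'Positive' examples share one property — product is even — and every 'Negative' example lacks it.

Negative, Positive, Positive, Negative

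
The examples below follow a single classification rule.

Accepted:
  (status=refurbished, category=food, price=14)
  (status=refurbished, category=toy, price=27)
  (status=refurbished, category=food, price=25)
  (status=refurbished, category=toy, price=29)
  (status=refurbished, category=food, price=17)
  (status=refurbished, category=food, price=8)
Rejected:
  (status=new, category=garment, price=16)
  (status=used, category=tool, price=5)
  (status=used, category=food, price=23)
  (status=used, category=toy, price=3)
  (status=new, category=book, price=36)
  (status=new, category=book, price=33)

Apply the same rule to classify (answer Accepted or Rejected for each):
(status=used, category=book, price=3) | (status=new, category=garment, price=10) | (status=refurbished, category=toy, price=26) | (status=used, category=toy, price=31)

The classifier is using: status is refurbished.

Rejected, Rejected, Accepted, Rejected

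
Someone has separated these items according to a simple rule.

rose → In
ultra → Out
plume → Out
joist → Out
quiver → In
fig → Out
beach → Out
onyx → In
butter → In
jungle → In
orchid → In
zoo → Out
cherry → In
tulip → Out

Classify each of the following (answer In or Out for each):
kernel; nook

In, In

All 'In' examples share one property — even length — and every 'Out' example lacks it.
kernel: In (length 6). nook: In (length 4).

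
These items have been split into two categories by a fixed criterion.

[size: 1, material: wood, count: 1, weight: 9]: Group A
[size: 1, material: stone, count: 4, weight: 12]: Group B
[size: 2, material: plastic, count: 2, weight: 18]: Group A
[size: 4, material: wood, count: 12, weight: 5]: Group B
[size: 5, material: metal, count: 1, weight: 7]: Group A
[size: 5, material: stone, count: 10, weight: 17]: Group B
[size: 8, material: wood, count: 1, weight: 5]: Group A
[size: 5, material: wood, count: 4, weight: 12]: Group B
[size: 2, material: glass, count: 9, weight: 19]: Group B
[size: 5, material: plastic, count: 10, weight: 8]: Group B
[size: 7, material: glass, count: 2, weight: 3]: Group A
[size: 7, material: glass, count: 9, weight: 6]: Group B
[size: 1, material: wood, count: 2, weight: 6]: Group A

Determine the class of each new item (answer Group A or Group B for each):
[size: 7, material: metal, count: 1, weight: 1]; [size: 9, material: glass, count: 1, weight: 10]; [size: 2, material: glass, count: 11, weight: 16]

Group A, Group A, Group B

The rule appears to be: count ≤ 2.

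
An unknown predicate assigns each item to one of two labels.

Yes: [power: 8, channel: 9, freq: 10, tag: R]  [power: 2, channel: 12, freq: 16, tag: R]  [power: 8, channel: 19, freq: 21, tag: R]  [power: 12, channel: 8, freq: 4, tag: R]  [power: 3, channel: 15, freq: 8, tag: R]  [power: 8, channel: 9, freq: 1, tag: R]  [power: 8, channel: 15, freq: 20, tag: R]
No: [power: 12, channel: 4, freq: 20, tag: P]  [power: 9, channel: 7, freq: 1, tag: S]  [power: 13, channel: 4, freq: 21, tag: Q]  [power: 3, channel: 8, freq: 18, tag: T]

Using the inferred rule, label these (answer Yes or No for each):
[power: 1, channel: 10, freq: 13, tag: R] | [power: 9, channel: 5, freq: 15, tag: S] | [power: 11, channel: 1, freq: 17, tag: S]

The classifier is using: tag is R.
Yes: [power: 1, channel: 10, freq: 13, tag: R], since tag is R.
No: [power: 9, channel: 5, freq: 15, tag: S], since tag is S.
No: [power: 11, channel: 1, freq: 17, tag: S], since tag is S.

Yes, No, No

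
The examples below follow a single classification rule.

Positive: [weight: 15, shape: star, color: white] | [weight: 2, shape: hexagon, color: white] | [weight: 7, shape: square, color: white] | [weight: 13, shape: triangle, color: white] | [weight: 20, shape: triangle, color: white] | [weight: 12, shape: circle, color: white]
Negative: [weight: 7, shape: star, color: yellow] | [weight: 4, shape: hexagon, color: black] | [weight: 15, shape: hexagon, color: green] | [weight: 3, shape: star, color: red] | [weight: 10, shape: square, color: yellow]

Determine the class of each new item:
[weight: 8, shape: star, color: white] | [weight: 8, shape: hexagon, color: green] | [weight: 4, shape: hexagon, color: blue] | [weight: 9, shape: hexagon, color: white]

Checking candidate rules against both groups, what survives is: color is white.

Positive, Negative, Negative, Positive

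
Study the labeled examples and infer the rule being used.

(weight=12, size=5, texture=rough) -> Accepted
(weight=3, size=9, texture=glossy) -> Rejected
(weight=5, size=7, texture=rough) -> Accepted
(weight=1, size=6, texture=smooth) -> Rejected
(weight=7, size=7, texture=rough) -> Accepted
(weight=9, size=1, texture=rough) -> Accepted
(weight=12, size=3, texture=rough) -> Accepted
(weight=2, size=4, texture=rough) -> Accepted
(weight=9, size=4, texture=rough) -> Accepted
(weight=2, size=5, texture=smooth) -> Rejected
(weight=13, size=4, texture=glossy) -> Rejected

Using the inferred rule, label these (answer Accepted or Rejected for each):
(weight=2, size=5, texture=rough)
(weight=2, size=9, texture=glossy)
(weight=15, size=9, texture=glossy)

The distinguishing property — texture is rough — holds for all the 'Accepted' cases and none of the 'Rejected' cases.
(weight=2, size=5, texture=rough): texture is rough — meets the rule, so Accepted.
(weight=2, size=9, texture=glossy): texture is glossy — lacks this property, so Rejected.
(weight=15, size=9, texture=glossy): texture is glossy — lacks this property, so Rejected.

Accepted, Rejected, Rejected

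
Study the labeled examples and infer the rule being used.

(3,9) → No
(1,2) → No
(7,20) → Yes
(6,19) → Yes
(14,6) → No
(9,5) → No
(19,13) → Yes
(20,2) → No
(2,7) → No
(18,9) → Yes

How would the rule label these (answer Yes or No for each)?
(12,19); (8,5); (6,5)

Every 'Yes' example satisfies: sum ≥ 25. None of the 'No' examples do.
(12,19): 12+19 = 31, meets the rule → Yes. (8,5): 8+5 = 13, fails the rule → No. (6,5): 6+5 = 11, fails the rule → No.

Yes, No, No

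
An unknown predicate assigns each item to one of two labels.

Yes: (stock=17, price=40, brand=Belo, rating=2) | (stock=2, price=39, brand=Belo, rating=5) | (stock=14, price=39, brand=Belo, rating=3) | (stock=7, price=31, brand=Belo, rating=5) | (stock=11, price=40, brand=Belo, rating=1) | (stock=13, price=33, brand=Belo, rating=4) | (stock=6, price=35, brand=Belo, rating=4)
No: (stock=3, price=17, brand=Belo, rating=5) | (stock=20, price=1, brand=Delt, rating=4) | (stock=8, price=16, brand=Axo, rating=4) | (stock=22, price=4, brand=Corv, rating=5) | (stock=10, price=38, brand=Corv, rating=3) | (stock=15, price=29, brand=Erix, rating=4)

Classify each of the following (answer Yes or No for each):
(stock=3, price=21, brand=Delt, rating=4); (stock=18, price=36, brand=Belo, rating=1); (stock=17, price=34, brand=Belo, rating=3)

The simplest hypothesis consistent with all the labels is: brand is Belo AND price ≥ 29.
(stock=3, price=21, brand=Delt, rating=4): brand is Delt, price = 21 — doesn't match, so No. (stock=18, price=36, brand=Belo, rating=1): brand is Belo, price = 36 — satisfies this, so Yes. (stock=17, price=34, brand=Belo, rating=3): brand is Belo, price = 34 — satisfies this, so Yes.

No, Yes, Yes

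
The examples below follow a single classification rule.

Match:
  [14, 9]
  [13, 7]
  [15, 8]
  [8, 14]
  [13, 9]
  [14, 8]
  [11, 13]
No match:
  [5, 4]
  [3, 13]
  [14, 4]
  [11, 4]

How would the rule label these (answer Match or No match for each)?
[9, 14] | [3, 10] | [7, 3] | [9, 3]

Match, No match, No match, No match

Rule: sum ≥ 20. This holds for each 'Match' example and fails for each 'No match' one.
[9, 14]: 9+14 = 23 — satisfies this, so Match. [3, 10]: 3+10 = 13 — does not fit, so No match. [7, 3]: 7+3 = 10 — does not fit, so No match. [9, 3]: 9+3 = 12 — does not fit, so No match.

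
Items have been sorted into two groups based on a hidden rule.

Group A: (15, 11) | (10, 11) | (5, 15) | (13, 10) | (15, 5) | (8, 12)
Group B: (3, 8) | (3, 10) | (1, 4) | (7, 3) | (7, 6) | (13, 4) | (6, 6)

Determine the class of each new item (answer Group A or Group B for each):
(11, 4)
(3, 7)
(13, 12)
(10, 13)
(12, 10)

The classifier is using: sum ≥ 20.

Group B, Group B, Group A, Group A, Group A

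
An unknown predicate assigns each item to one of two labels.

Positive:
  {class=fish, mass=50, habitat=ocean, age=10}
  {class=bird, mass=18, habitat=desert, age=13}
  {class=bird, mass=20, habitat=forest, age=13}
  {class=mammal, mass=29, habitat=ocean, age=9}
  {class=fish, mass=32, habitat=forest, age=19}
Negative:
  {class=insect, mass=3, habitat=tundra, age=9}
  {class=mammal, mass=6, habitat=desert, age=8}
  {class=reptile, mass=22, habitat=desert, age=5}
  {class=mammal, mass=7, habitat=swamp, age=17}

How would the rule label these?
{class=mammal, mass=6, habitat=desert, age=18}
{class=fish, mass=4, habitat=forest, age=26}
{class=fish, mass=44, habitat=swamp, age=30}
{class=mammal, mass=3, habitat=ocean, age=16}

The simplest hypothesis consistent with all the labels is: age ≥ 8 AND mass ≥ 18.
{class=mammal, mass=6, habitat=desert, age=18}: Negative (age = 18, mass = 6). {class=fish, mass=4, habitat=forest, age=26}: Negative (age = 26, mass = 4). {class=fish, mass=44, habitat=swamp, age=30}: Positive (age = 30, mass = 44). {class=mammal, mass=3, habitat=ocean, age=16}: Negative (age = 16, mass = 3).

Negative, Negative, Positive, Negative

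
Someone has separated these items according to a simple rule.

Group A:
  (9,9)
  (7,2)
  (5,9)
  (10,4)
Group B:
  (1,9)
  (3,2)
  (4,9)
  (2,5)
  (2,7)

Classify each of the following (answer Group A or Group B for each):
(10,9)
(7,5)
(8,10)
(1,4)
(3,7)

A rule that fits every label: first ≥ 5 — true of each 'Group A' example, false of each 'Group B' one.
Group A: (10,9), since first 10.
Group A: (7,5), since first 7.
Group A: (8,10), since first 8.
Group B: (1,4), since first 1.
Group B: (3,7), since first 3.

Group A, Group A, Group A, Group B, Group B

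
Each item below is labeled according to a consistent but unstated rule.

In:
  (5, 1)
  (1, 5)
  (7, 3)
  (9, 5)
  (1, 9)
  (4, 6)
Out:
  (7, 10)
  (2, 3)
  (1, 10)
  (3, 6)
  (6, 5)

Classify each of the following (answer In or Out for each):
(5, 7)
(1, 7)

In, In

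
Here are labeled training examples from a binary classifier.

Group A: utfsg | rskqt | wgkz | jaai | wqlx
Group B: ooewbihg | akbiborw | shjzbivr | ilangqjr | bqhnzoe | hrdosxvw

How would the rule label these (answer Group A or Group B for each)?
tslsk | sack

The simplest hypothesis consistent with all the labels is: length ≤ 5.

Group A, Group A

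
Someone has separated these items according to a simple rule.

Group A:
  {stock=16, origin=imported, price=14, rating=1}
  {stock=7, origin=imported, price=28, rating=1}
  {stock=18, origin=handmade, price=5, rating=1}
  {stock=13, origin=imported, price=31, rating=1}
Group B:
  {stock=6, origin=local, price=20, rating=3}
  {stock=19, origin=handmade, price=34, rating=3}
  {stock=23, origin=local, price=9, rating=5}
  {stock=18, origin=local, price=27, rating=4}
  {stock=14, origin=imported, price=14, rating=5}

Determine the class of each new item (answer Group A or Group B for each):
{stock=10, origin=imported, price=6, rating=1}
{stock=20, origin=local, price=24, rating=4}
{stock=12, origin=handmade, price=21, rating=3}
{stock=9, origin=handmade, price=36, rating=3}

Group A, Group B, Group B, Group B

Every 'Group A' example satisfies: rating = 1. None of the 'Group B' examples do.
{stock=10, origin=imported, price=6, rating=1}: rating = 1, satisfies this → Group A. {stock=20, origin=local, price=24, rating=4}: rating = 4, does not fit → Group B. {stock=12, origin=handmade, price=21, rating=3}: rating = 3, does not fit → Group B. {stock=9, origin=handmade, price=36, rating=3}: rating = 3, does not fit → Group B.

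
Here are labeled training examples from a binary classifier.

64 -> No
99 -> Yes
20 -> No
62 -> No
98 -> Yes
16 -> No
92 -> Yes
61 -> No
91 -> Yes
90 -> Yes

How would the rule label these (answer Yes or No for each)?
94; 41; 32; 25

The distinguishing property — at least 90 — holds for all the 'Yes' cases and none of the 'No' cases.
94 → 94 ≥ 90 → Yes.
41 → 41 < 90 → No.
32 → 32 < 90 → No.
25 → 25 < 90 → No.

Yes, No, No, No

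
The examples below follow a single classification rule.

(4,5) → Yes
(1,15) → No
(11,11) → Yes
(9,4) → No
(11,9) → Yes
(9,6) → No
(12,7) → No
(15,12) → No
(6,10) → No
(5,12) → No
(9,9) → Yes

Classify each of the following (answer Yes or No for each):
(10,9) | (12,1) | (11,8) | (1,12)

Yes, No, No, No

All 'Yes' examples share one property — |first − second| ≤ 2 — and every 'No' example lacks it.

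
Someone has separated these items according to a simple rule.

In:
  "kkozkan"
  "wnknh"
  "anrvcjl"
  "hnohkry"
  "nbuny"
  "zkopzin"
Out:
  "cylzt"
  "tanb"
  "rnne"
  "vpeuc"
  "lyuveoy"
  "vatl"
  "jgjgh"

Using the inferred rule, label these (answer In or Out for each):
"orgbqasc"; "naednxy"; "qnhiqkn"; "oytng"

The pattern is that an item is 'In' exactly when: odd length AND contains 'n'.

Out, In, In, In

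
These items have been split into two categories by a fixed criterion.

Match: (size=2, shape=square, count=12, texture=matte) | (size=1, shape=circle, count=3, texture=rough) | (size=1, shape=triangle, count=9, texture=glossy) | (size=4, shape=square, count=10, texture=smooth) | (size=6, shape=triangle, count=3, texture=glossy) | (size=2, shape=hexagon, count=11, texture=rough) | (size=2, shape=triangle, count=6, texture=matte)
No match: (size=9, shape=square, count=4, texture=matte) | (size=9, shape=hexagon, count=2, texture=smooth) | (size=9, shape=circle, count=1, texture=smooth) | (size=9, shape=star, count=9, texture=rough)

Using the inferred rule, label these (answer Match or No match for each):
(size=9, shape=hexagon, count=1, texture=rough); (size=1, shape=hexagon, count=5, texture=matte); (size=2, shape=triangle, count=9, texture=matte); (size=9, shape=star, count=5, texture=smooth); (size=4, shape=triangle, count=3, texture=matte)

No match, Match, Match, No match, Match

One predicate separates the groups cleanly: size ≤ 6.
(size=9, shape=hexagon, count=1, texture=rough): size = 9, fails this test → No match.
(size=1, shape=hexagon, count=5, texture=matte): size = 1, has this property → Match.
(size=2, shape=triangle, count=9, texture=matte): size = 2, has this property → Match.
(size=9, shape=star, count=5, texture=smooth): size = 9, fails this test → No match.
(size=4, shape=triangle, count=3, texture=matte): size = 4, has this property → Match.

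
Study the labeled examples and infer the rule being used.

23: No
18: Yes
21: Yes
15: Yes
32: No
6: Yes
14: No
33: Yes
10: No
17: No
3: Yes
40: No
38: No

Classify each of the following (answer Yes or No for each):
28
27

Every 'Yes' example satisfies: multiple of 3. None of the 'No' examples do.
28: 28 = 3·9 + 1 — does not pass, so No.
27: 27 = 3·9 — qualifies, so Yes.

No, Yes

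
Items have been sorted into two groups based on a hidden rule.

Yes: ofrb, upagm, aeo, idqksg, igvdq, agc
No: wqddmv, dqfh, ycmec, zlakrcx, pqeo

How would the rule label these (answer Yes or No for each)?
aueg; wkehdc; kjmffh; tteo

Yes, No, No, No

The distinguishing property — starts with a vowel — holds for all the 'Yes' cases and none of the 'No' cases.
aueg: starts with 'a', matches → Yes.
wkehdc: starts with 'w', lacks this property → No.
kjmffh: starts with 'k', lacks this property → No.
tteo: starts with 't', lacks this property → No.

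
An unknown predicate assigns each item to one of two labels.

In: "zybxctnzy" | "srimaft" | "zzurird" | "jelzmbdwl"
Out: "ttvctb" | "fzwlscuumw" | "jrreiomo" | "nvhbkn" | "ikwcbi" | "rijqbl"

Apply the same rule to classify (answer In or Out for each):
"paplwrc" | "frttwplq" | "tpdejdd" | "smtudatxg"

All 'In' examples share one property — odd length — and every 'Out' example lacks it.
"paplwrc" → length 7 → In. "frttwplq" → length 8 → Out. "tpdejdd" → length 7 → In. "smtudatxg" → length 9 → In.

In, Out, In, In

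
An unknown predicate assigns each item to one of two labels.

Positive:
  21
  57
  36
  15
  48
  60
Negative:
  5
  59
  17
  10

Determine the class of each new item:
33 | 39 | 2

Positive, Positive, Negative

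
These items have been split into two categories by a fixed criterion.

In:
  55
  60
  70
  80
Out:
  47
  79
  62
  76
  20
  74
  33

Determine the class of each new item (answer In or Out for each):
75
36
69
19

All 'In' examples share one property — multiple of 5 AND at least 33 — and every 'Out' example lacks it.
In: 75, since 75 = 5·15, 75 ≥ 33. Out: 36, since 36 = 5·7 + 1, 36 ≥ 33. Out: 69, since 69 = 5·13 + 4, 69 ≥ 33. Out: 19, since 19 = 5·3 + 4, 19 < 33.

In, Out, Out, Out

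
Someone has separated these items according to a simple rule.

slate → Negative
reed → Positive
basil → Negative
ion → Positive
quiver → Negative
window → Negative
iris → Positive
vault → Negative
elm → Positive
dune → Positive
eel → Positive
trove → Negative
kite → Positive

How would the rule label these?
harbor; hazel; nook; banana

Negative, Negative, Positive, Negative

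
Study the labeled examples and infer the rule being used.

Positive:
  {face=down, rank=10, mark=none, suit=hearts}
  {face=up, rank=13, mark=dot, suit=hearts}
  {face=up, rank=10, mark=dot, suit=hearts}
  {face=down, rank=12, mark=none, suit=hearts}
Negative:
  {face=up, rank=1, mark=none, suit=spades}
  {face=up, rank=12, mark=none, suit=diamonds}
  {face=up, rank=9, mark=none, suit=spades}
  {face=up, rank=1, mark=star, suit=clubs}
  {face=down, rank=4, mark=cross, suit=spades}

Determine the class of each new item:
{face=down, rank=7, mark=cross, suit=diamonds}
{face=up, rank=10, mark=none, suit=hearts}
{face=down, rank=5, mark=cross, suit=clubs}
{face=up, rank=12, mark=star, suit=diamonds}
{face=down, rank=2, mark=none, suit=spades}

Negative, Positive, Negative, Negative, Negative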